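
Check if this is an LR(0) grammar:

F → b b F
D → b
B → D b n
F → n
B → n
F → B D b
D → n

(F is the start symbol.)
No. Shift-reduce conflict between [D → b .] and [F → b . b F]

A grammar is LR(0) if no state in the canonical LR(0) collection has:
  - both a shift item (dot before a terminal) and a complete item (shift-reduce conflict), or
  - two or more complete items (reduce-reduce conflict; the accept item [F' → F .] counts as a complete item here).

Augment with F' → F and build the canonical LR(0) collection (I0 = CLOSURE({[F' → . F]}), then GOTO on every symbol after a dot until no new states appear). It has 14 states:
  I0: { [B → . D b n], [B → . n], [D → . b], [D → . n], [F → . B D b], [F → . b b F], [F → . n], [F' → . F] }  — shift
  I1: { [D → . b], [D → . n], [F → B . D b] }  — shift
  I2: { [B → D . b n] }  — shift
  I3: { [F' → F .] }  — accept
  I4: { [D → b .], [F → b . b F] }  — shift, reduce
  I5: { [B → n .], [D → n .], [F → n .] }  — 3 reduces
  I6: { [B → . D b n], [B → . n], [D → . b], [D → . n], [F → . B D b], [F → . b b F], [F → . n], [F → b b . F] }  — shift
  I7: { [F → b b F .] }  — reduce
  I8: { [B → D b . n] }  — shift
  I9: { [B → D b n .] }  — reduce
  I10: { [F → B D . b] }  — shift
  I11: { [D → b .] }  — reduce
  I12: { [D → n .] }  — reduce
  I13: { [F → B D b .] }  — reduce

Conflict in state I4:
  Shift-reduce conflict between [D → b .] and [F → b . b F]
So the grammar is NOT LR(0).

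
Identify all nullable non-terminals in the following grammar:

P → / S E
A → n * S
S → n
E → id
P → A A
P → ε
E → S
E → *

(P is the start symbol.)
A non-terminal is nullable if it can derive ε (the empty string): either it has an ε-production, or it has a production whose right-hand side consists entirely of nullable non-terminals.

ε-productions: P → ε
So P is immediately nullable.
No further non-terminal can be added: every production for the remaining non-terminals contains a terminal or a non-nullable non-terminal.
Nullable = { 'P' }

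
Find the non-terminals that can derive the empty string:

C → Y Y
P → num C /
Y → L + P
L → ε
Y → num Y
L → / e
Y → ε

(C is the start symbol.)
{ 'C', 'L', 'Y' }

A non-terminal is nullable if it can derive ε (the empty string): either it has an ε-production, or it has a production whose right-hand side consists entirely of nullable non-terminals.

ε-productions: L → ε, Y → ε
So L, Y are immediately nullable.
C → Y Y: every symbol on the right is nullable, so C is nullable too.
No further non-terminal can be added: every production for the remaining non-terminals contains a terminal or a non-nullable non-terminal.
Nullable = { 'C', 'L', 'Y' }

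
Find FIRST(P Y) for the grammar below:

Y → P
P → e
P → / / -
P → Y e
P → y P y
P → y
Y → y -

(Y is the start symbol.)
FIRST sets of the non-terminals involved (from the grammar, by fixed-point iteration):
  FIRST(P) = { '/', 'e', 'y' }

To compute FIRST(P Y), process the symbols left to right:
Symbol P is a non-terminal. Add FIRST(P) \ {ε} = { '/', 'e', 'y' }
P is not nullable (ε ∉ FIRST(P)), so stop here.
FIRST(P Y) = { '/', 'e', 'y' }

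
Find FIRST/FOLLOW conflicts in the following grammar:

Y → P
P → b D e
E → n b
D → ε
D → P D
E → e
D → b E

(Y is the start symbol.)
No FIRST/FOLLOW conflicts.

Nullable non-terminals: D.
FIRST sets used below: FIRST(P) = { 'b' }

D: nullable alternative(s) D → ε; FOLLOW(D) = { 'e' }
  D → ε: FIRST \ {ε} = { } — this is the only nullable alternative, skip
  D → P D: FIRST \ {ε} = { 'b' } — disjoint from FOLLOW(D)
  D → b E: FIRST \ {ε} = { 'b' } — disjoint from FOLLOW(D)

E, P, Y have no nullable alternative, so no FIRST/FOLLOW check is needed there.

No FIRST/FOLLOW conflicts found.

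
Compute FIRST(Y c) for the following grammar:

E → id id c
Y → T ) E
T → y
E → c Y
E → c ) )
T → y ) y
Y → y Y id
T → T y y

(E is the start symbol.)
{ 'y' }

FIRST sets of the non-terminals involved (from the grammar, by fixed-point iteration):
  FIRST(Y) = { 'y' }

To compute FIRST(Y c), process the symbols left to right:
Symbol Y is a non-terminal. Add FIRST(Y) \ {ε} = { 'y' }
Y is not nullable (ε ∉ FIRST(Y)), so stop here.
FIRST(Y c) = { 'y' }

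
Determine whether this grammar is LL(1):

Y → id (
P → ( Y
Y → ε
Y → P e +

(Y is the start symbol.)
Yes, the grammar is LL(1).

Relevant sets:
  FIRST(P) = { '(' }
  FOLLOW(Y) = { $, 'e' }

For Y:
  PREDICT(Y → id '(') = { 'id' }
  PREDICT(Y → ε) = { $, 'e' }
  PREDICT(Y → P e '+') = { '(' }
P has a single production, so nothing to check there.

All predict sets are disjoint. The grammar IS LL(1).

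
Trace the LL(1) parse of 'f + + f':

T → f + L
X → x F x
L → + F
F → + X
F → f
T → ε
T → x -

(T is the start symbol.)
LL(1) parsing maintains a stack (initially the start symbol over $) and the input. At each step: if the stack top is a terminal, match it against the current input token; if it is a non-terminal N, replace it with the RHS of M[N, lookahead] (the unique production whose predict set contains the lookahead).

Stack is shown with the top on the left.

Stack    Input      Action
--------------------------
T $      f + + f $  output T → f + L
f + L $  f + + f $  match 'f'
+ L $    + + f $    match '+'
L $      + f $      output L → + F
+ F $    + f $      match '+'
F $      f $        output F → f
f $      f $        match 'f'
$        $          accept

The string is accepted.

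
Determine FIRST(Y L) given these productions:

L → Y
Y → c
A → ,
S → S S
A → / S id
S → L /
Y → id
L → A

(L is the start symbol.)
{ 'c', 'id' }

FIRST sets of the non-terminals involved (from the grammar, by fixed-point iteration):
  FIRST(Y) = { 'c', 'id' }

To compute FIRST(Y L), process the symbols left to right:
Symbol Y is a non-terminal. Add FIRST(Y) \ {ε} = { 'c', 'id' }
Y is not nullable (ε ∉ FIRST(Y)), so stop here.
FIRST(Y L) = { 'c', 'id' }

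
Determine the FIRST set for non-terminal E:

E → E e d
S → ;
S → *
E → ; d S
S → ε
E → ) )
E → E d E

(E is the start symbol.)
From E → E e d:
  - E is the symbol being defined: contributes nothing new
    E is not nullable, so stop
From E → ; d S:
  - ';' is a terminal: add ';' and stop
From E → ) ):
  - ')' is a terminal: add ')' and stop
From E → E d E:
  - E is the symbol being defined: contributes nothing new
    E is not nullable, so stop

Collecting: FIRST(E) = { ')', ';' }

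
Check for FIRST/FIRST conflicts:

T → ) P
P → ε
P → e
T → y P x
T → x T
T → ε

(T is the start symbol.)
A FIRST/FIRST conflict occurs when two productions N → α and N → β for the same non-terminal have FIRST(α) ∩ FIRST(β) ≠ ∅ (with ε ∈ FIRST of a nullable right-hand side, so two nullable alternatives also conflict).

Productions for T:
  T → ) P: FIRST = { ')' }
  T → y P x: FIRST = { 'y' }
  T → x T: FIRST = { 'x' }
  T → ε: FIRST = { ε }
Productions for P:
  P → ε: FIRST = { ε }
  P → e: FIRST = { 'e' }

All alternatives of each non-terminal have pairwise disjoint FIRST sets.

Answer: No FIRST/FIRST conflicts.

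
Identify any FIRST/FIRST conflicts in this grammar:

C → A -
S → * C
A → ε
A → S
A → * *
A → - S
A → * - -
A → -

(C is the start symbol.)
FIRST sets of the non-terminals at (or reachable through a nullable prefix from) the front of some alternative:
  FIRST(S) = { '*' }

Productions for A:
  A → ε: FIRST = { ε }
  A → S: FIRST = { '*' }
  A → * *: FIRST = { '*' }
  A → - S: FIRST = { '-' }
  A → * - -: FIRST = { '*' }
  A → -: FIRST = { '-' }
C, S have only one production, so no FIRST/FIRST conflict is possible there.

Conflict for A: A → S and A → * *
  Overlap: { '*' }
Conflict for A: A → S and A → * - -
  Overlap: { '*' }
Conflict for A: A → * * and A → * - -
  Overlap: { '*' }
Conflict for A: A → - S and A → -
  Overlap: { '-' }

Answer: Yes. A → S / A → '*' '*' on { '*' }; A → S / A → '*' '-' '-' on { '*' }; A → '*' '*' / A → '*' '-' '-' on { '*' }; A → '-' S / A → '-' on { '-' }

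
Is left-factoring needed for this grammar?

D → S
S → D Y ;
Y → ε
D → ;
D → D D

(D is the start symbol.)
No, left-factoring is not needed

Left-factoring is needed when two productions for the same non-terminal
share a common prefix on the right-hand side.

Productions for D:
  D → S
  D → ;
  D → D D

No common prefixes found.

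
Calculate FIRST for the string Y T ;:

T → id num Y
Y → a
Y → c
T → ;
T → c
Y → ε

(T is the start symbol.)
{ ';', 'a', 'c', 'id' }

FIRST sets of the non-terminals involved (from the grammar, by fixed-point iteration):
  FIRST(Y) = { 'a', 'c', ε }
  FIRST(T) = { ';', 'c', 'id' }

To compute FIRST(Y T ;), process the symbols left to right:
Symbol Y is a non-terminal. Add FIRST(Y) \ {ε} = { 'a', 'c' }
Y is nullable (ε ∈ FIRST(Y)), continue to the next symbol.
Symbol T is a non-terminal. Add FIRST(T) \ {ε} = { ';', 'c', 'id' }
T is not nullable (ε ∉ FIRST(T)), so stop here.
FIRST(Y T ;) = { ';', 'a', 'c', 'id' }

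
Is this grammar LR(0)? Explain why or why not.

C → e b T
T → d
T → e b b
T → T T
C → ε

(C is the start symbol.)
No. Shift-reduce conflict between [C → .] and [C → . e b T]

Augment with C' → C and build the canonical LR(0) collection (I0 = CLOSURE({[C' → . C]}), then GOTO on every symbol after a dot until no new states appear). It has 10 states:
  I0: { [C → . e b T], [C → .], [C' → . C] }  — shift, reduce
  I1: { [C' → C .] }  — accept
  I2: { [C → e . b T] }  — shift
  I3: { [C → e b . T], [T → . T T], [T → . d], [T → . e b b] }  — shift
  I4: { [C → e b T .], [T → . T T], [T → . d], [T → . e b b], [T → T . T] }  — shift, reduce
  I5: { [T → d .] }  — reduce
  I6: { [T → e . b b] }  — shift
  I7: { [T → e b . b] }  — shift
  I8: { [T → e b b .] }  — reduce
  I9: { [T → . T T], [T → . d], [T → . e b b], [T → T . T], [T → T T .] }  — shift, reduce

Conflict in state I0:
  Shift-reduce conflict between [C → .] and [C → . e b T]
So the grammar is NOT LR(0).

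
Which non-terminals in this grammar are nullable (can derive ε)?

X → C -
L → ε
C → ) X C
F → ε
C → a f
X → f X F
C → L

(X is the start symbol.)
ε-productions: L → ε, F → ε
So L, F are immediately nullable.
C → L: every symbol on the right is nullable, so C is nullable too.
No further non-terminal can be added: every production for the remaining non-terminals contains a terminal or a non-nullable non-terminal.
Nullable = { 'C', 'F', 'L' }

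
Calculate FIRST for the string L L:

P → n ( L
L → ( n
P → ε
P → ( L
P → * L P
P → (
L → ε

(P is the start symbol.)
{ '(', ε }

FIRST sets of the non-terminals involved (from the grammar, by fixed-point iteration):
  FIRST(L) = { '(', ε }

To compute FIRST(L L), process the symbols left to right:
Symbol L is a non-terminal. Add FIRST(L) \ {ε} = { '(' }
L is nullable (ε ∈ FIRST(L)), continue to the next symbol.
Symbol L is a non-terminal. Add FIRST(L) \ {ε} = { '(' }
L is nullable (ε ∈ FIRST(L)), continue to the next symbol.
All symbols are nullable, so ε is in the result.
FIRST(L L) = { '(', ε }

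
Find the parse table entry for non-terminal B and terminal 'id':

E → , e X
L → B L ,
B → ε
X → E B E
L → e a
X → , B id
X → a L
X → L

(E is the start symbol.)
B → ε

To find M[B, 'id'], we find productions for B where 'id' is in the predict set (PREDICT(N → α) = (FIRST(α) \ {ε}) ∪ (FOLLOW(N) if α ⇒* ε)).

Relevant sets:
  FOLLOW(B) = { ',', 'e', 'id' }

B → ε: PREDICT = { ',', 'e', 'id' }
  'id' is in predict set, so this production goes in M[B, 'id']

M[B, 'id'] = B → ε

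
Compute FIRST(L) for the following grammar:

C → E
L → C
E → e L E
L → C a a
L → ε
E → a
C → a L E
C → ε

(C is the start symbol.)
{ 'a', 'e', ε }

To compute FIRST(L), examine every production with L on the left-hand side, reading each right-hand side left to right until a non-nullable symbol is reached.

FIRST sets of the other non-terminals involved (by the same procedure, iterated to a fixed point):
  FIRST(C) = { 'a', 'e', ε }

From L → C:
  - C is a non-terminal: add FIRST(C) \ {ε} = { 'a', 'e' }
    C is nullable and nothing follows, so the whole right-hand side can vanish: ε ∈ FIRST(L)
From L → C a a:
  - C is a non-terminal: add FIRST(C) \ {ε} = { 'a', 'e' }
    C is nullable, so continue to the next symbol
  - a is a terminal: add 'a' and stop
From L → ε:
  - ε-production, so ε ∈ FIRST(L)

Collecting: FIRST(L) = { 'a', 'e', ε }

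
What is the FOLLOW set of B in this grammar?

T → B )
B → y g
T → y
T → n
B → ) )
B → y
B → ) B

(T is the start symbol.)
{ ')' }

To compute FOLLOW(B), find every occurrence of B on a right-hand side N → α B β: add FIRST(β) \ {ε}, and if β is empty or nullable also add FOLLOW(N). Iterate to a fixed point.

In T → B ): B is followed by ')', add FIRST(')') \ {ε} = { ')' }
In B → ) B: B is at the end; this adds FOLLOW(B) to itself — nothing new

Taking the union: FOLLOW(B) = { ')' }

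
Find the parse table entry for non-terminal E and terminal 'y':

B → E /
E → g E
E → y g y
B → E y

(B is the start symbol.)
To find M[E, 'y'], we find productions for E where 'y' is in the predict set (PREDICT(N → α) = (FIRST(α) \ {ε}) ∪ (FOLLOW(N) if α ⇒* ε)).

E → g E: PREDICT = { 'g' }
E → y g y: PREDICT = { 'y' }
  'y' is in predict set, so this production goes in M[E, 'y']

M[E, 'y'] = E → y g y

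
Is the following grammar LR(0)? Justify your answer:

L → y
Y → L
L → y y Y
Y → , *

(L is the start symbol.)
No. Shift-reduce conflict between [L → y .] and [L → y . y Y]

Augment with L' → L and build the canonical LR(0) collection (I0 = CLOSURE({[L' → . L]}), then GOTO on every symbol after a dot until no new states appear). It has 8 states:
  I0: { [L → . y y Y], [L → . y], [L' → . L] }  — shift
  I1: { [L' → L .] }  — accept
  I2: { [L → y . y Y], [L → y .] }  — shift, reduce
  I3: { [L → . y y Y], [L → . y], [L → y y . Y], [Y → . , *], [Y → . L] }  — shift
  I4: { [Y → , . *] }  — shift
  I5: { [Y → L .] }  — reduce
  I6: { [L → y y Y .] }  — reduce
  I7: { [Y → , * .] }  — reduce

Conflict in state I2:
  Shift-reduce conflict between [L → y .] and [L → y . y Y]
So the grammar is NOT LR(0).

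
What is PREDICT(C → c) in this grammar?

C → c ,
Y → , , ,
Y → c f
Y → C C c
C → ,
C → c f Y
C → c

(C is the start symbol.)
PREDICT(C → c) = (FIRST(RHS) \ {ε}) ∪ (FOLLOW(C) if ε ∈ FIRST(RHS), i.e. RHS ⇒* ε)
FIRST(c) = { 'c' }
ε ∉ FIRST(c), so FOLLOW(C) is not added.
PREDICT(C → c) = { 'c' }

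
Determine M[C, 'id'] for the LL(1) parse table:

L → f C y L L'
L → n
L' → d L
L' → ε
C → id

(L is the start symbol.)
C → id

To find M[C, 'id'], we find productions for C where 'id' is in the predict set (PREDICT(N → α) = (FIRST(α) \ {ε}) ∪ (FOLLOW(N) if α ⇒* ε)).

C → id: PREDICT = { 'id' }
  'id' is in predict set, so this production goes in M[C, 'id']

M[C, 'id'] = C → id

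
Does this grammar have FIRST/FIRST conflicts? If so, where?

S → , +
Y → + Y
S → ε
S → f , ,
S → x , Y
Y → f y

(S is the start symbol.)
Productions for S:
  S → , +: FIRST = { ',' }
  S → ε: FIRST = { ε }
  S → f , ,: FIRST = { 'f' }
  S → x , Y: FIRST = { 'x' }
Productions for Y:
  Y → + Y: FIRST = { '+' }
  Y → f y: FIRST = { 'f' }

All alternatives of each non-terminal have pairwise disjoint FIRST sets.

Answer: No FIRST/FIRST conflicts.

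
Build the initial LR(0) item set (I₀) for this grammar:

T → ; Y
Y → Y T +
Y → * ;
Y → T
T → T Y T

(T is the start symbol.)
First, augment the grammar with T' → T
I₀ = CLOSURE({ [T' → . T] }):
  [T' → . T] has the dot before T: add [T → . ; Y], [T → . T Y T]
No further items can be added.

I₀ = { [T → . ; Y], [T → . T Y T], [T' → . T] }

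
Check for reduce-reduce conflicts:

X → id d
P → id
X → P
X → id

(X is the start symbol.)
Yes — I3: [P → id .] vs [X → id .]

Augment with X' → X and build the canonical LR(0) collection (I0 = CLOSURE({[X' → . X]}), then GOTO on every symbol after a dot until no new states appear). It has 5 states:
  I0: { [P → . id], [X → . P], [X → . id d], [X → . id], [X' → . X] }  — shift
  I1: { [X → P .] }  — reduce
  I2: { [X' → X .] }  — accept
  I3: { [P → id .], [X → id . d], [X → id .] }  — shift, 2 reduces
  I4: { [X → id d .] }  — reduce

I3 contains complete items [P → id .], [X → id .] — reduce-reduce conflict.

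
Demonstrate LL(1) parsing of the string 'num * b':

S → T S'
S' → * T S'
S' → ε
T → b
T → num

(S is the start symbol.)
Stack is shown with the top on the left.

Stack     Input      Action
---------------------------
S $       num * b $  output S → T S'
T S' $    num * b $  output T → num
num S' $  num * b $  match 'num'
S' $      * b $      output S' → * T S'
* T S' $  * b $      match '*'
T S' $    b $        output T → b
b S' $    b $        match 'b'
S' $      $          output S' → ε
$         $          accept

The string is accepted.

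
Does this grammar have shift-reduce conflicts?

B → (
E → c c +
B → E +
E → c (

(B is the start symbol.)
No shift-reduce conflicts

A shift-reduce conflict occurs when an LR(0) state has both:
  - a complete (reduce) item [A → α .] (dot at the end), and
  - a shift item [B → β . c γ] (dot before a terminal).

Augment with B' → B and build the canonical LR(0) collection (I0 = CLOSURE({[B' → . B]}), then GOTO on every symbol after a dot until no new states appear). It has 9 states:
  I0: { [B → . (], [B → . E +], [B' → . B], [E → . c (], [E → . c c +] }  — shift
  I1: { [B → ( .] }  — reduce
  I2: { [B' → B .] }  — accept
  I3: { [B → E . +] }  — shift
  I4: { [E → c . (], [E → c . c +] }  — shift
  I5: { [E → c ( .] }  — reduce
  I6: { [E → c c . +] }  — shift
  I7: { [E → c c + .] }  — reduce
  I8: { [B → E + .] }  — reduce

No state contains both a complete item and a shift item.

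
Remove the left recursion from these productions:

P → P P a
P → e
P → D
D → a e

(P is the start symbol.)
P is directly left-recursive. The standard transformation for
  A → A α₁ | ... | A α_m | β₁ | ... | β_n
is
  A  → β₁ A' | ... | β_n A'
  A' → α₁ A' | ... | α_m A' | ε

P → e becomes P → e P'
P → D becomes P → D P'
P → P P a becomes P' → P a P'
Add P' → ε

Productions for other non-terminals are unchanged:
  D → a e

Resulting grammar:
P → e P'
P → D P'
P' → P a P'
P' → ε
D → a e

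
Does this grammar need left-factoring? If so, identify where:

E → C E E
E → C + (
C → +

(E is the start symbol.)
Yes, E has productions with common prefix 'C'

Left-factoring is needed when two productions for the same non-terminal
share a common prefix on the right-hand side.

Productions for E:
  E → C E E
  E → C + (

Found common prefix 'C' in productions for E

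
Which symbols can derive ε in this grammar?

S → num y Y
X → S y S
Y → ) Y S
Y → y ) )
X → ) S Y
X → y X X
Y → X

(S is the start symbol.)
There are no ε-productions, so no non-terminal can derive ε.
No non-terminals are nullable.

Answer: None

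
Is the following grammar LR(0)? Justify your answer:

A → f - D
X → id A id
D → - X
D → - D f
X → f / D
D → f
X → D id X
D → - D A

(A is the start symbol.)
Augment with A' → A and build the canonical LR(0) collection (I0 = CLOSURE({[A' → . A]}), then GOTO on every symbol after a dot until no new states appear). It has 20 states:
  I0: { [A → . f - D], [A' → . A] }  — shift
  I1: { [A' → A .] }  — accept
  I2: { [A → f . - D] }  — shift
  I3: { [A → f - . D], [D → . - D A], [D → . - D f], [D → . - X], [D → . f] }  — shift
  I4: { [D → - . D A], [D → - . D f], [D → - . X], [D → . - D A], [D → . - D f], [D → . - X], [D → . f], [X → . D id X], [X → . f / D], [X → . id A id] }  — shift
  I5: { [A → f - D .] }  — reduce
  I6: { [D → f .] }  — reduce
  I7: { [A → . f - D], [D → - D . A], [D → - D . f], [X → D . id X] }  — shift
  I8: { [D → - X .] }  — reduce
  I9: { [D → f .], [X → f . / D] }  — shift, reduce
  I10: { [A → . f - D], [X → id . A id] }  — shift
  I11: { [X → id A . id] }  — shift
  I12: { [X → id A id .] }  — reduce
  I13: { [D → . - D A], [D → . - D f], [D → . - X], [D → . f], [X → f / . D] }  — shift
  I14: { [X → f / D .] }  — reduce
  I15: { [D → - D A .] }  — reduce
  I16: { [A → f . - D], [D → - D f .] }  — shift, reduce
  I17: { [D → . - D A], [D → . - D f], [D → . - X], [D → . f], [X → . D id X], [X → . f / D], [X → . id A id], [X → D id . X] }  — shift
  I18: { [X → D . id X] }  — shift
  I19: { [X → D id X .] }  — reduce

Conflict in state I9:
  Shift-reduce conflict between [D → f .] and [X → f . / D]
So the grammar is NOT LR(0).

Answer: No. Shift-reduce conflict between [D → f .] and [X → f . / D]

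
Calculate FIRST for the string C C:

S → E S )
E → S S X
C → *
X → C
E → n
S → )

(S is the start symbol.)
{ '*' }

FIRST sets of the non-terminals involved (from the grammar, by fixed-point iteration):
  FIRST(C) = { '*' }

To compute FIRST(C C), process the symbols left to right:
Symbol C is a non-terminal. Add FIRST(C) \ {ε} = { '*' }
C is not nullable (ε ∉ FIRST(C)), so stop here.
FIRST(C C) = { '*' }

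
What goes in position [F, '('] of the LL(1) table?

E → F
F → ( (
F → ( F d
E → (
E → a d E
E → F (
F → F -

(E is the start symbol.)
To find M[F, '('], we find productions for F where '(' is in the predict set (PREDICT(N → α) = (FIRST(α) \ {ε}) ∪ (FOLLOW(N) if α ⇒* ε)).

Relevant sets:
  FIRST(F) = { '(' }

F → ( (: PREDICT = { '(' }
  '(' is in predict set, so this production goes in M[F, '(']
F → ( F d: PREDICT = { '(' }
  '(' is in predict set, so this production goes in M[F, '(']
F → F -: PREDICT = { '(' }
  '(' is in predict set, so this production goes in M[F, '(']

M[F, '('] = F → ( (, F → ( F d, F → F -  (a multiply-defined cell — the grammar is not LL(1))

Answer: F → ( (, F → ( F d, F → F -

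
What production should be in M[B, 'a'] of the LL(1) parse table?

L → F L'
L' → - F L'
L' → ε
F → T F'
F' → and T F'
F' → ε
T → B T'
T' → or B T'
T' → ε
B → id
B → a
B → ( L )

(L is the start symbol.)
To find M[B, 'a'], we find productions for B where 'a' is in the predict set (PREDICT(N → α) = (FIRST(α) \ {ε}) ∪ (FOLLOW(N) if α ⇒* ε)).

B → id: PREDICT = { 'id' }
B → a: PREDICT = { 'a' }
  'a' is in predict set, so this production goes in M[B, 'a']
B → ( L ): PREDICT = { '(' }

M[B, 'a'] = B → a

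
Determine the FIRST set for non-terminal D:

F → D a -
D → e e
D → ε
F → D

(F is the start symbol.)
From D → e e:
  - e is a terminal: add 'e' and stop
From D → ε:
  - ε-production, so ε ∈ FIRST(D)

Collecting: FIRST(D) = { 'e', ε }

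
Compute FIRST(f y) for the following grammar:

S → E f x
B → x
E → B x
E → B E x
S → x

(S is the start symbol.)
To compute FIRST(f y), process the symbols left to right:
Symbol f is a terminal. Add 'f' and stop.
FIRST(f y) = { 'f' }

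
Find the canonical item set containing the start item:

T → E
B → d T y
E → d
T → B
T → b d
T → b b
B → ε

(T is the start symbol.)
{ [B → . d T y], [B → .], [E → . d], [T → . B], [T → . E], [T → . b b], [T → . b d], [T' → . T] }

First, augment the grammar with T' → T
I₀ = CLOSURE({ [T' → . T] }):
  [T' → . T] has the dot before T: add [T → . E], [T → . B], [T → . b d], [T → . b b]
  [T → . E] has the dot before E: add [E → . d]
  [T → . B] has the dot before B: add [B → . d T y], [B → .]
No further items can be added.

I₀ = { [B → . d T y], [B → .], [E → . d], [T → . B], [T → . E], [T → . b b], [T → . b d], [T' → . T] }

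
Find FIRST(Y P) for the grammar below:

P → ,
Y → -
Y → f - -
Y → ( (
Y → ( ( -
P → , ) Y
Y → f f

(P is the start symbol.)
{ '(', '-', 'f' }

FIRST sets of the non-terminals involved (from the grammar, by fixed-point iteration):
  FIRST(Y) = { '(', '-', 'f' }

To compute FIRST(Y P), process the symbols left to right:
Symbol Y is a non-terminal. Add FIRST(Y) \ {ε} = { '(', '-', 'f' }
Y is not nullable (ε ∉ FIRST(Y)), so stop here.
FIRST(Y P) = { '(', '-', 'f' }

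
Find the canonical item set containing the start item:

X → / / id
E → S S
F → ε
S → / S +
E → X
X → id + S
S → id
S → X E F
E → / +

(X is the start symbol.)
{ [X → . / / id], [X → . id + S], [X' → . X] }

First, augment the grammar with X' → X
I₀ = CLOSURE({ [X' → . X] }):
  [X' → . X] has the dot before X: add [X → . / / id], [X → . id + S]
No further items can be added.

I₀ = { [X → . / / id], [X → . id + S], [X' → . X] }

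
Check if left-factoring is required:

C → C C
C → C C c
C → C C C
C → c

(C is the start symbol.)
Yes, C has productions with common prefix 'C C'

Left-factoring is needed when two productions for the same non-terminal
share a common prefix on the right-hand side.

Productions for C:
  C → C C
  C → C C c
  C → C C C
  C → c

Found common prefix 'C C' in productions for C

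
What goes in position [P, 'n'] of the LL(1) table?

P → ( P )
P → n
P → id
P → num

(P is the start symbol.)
To find M[P, 'n'], we find productions for P where 'n' is in the predict set (PREDICT(N → α) = (FIRST(α) \ {ε}) ∪ (FOLLOW(N) if α ⇒* ε)).

P → ( P ): PREDICT = { '(' }
P → n: PREDICT = { 'n' }
  'n' is in predict set, so this production goes in M[P, 'n']
P → id: PREDICT = { 'id' }
P → num: PREDICT = { 'num' }

M[P, 'n'] = P → n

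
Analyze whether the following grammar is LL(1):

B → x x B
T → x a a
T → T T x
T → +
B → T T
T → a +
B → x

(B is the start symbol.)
A grammar is LL(1) if for each non-terminal N with multiple productions, the predict sets of those productions are pairwise disjoint, where PREDICT(N → α) = (FIRST(α) \ {ε}) ∪ (FOLLOW(N) if α ⇒* ε).

Relevant sets:
  FIRST(T) = { '+', 'a', 'x' }

For B:
  PREDICT(B → x x B) = { 'x' }
  PREDICT(B → T T) = { '+', 'a', 'x' }
  PREDICT(B → x) = { 'x' }
For T:
  PREDICT(T → x a a) = { 'x' }
  PREDICT(T → T T x) = { '+', 'a', 'x' }
  PREDICT(T → '+') = { '+' }
  PREDICT(T → a '+') = { 'a' }

Conflict found: Predict set conflict for B: { 'x' }
The grammar is NOT LL(1).

Answer: No. Predict set conflict for B: { 'x' }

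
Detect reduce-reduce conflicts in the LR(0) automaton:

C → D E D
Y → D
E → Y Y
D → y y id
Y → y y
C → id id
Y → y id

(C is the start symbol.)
No reduce-reduce conflicts

Augment with C' → C and build the canonical LR(0) collection (I0 = CLOSURE({[C' → . C]}), then GOTO on every symbol after a dot until no new states appear). It has 16 states:
  I0: { [C → . D E D], [C → . id id], [C' → . C], [D → . y y id] }  — shift
  I1: { [C' → C .] }  — accept
  I2: { [C → D . E D], [D → . y y id], [E → . Y Y], [Y → . D], [Y → . y id], [Y → . y y] }  — shift
  I3: { [C → id . id] }  — shift
  I4: { [D → y . y id] }  — shift
  I5: { [D → y y . id] }  — shift
  I6: { [D → y y id .] }  — reduce
  I7: { [C → id id .] }  — reduce
  I8: { [Y → D .] }  — reduce
  I9: { [C → D E . D], [D → . y y id] }  — shift
  I10: { [D → . y y id], [E → Y . Y], [Y → . D], [Y → . y id], [Y → . y y] }  — shift
  I11: { [D → y . y id], [Y → y . id], [Y → y . y] }  — shift
  I12: { [Y → y id .] }  — reduce
  I13: { [D → y y . id], [Y → y y .] }  — shift, reduce
  I14: { [E → Y Y .] }  — reduce
  I15: { [C → D E D .] }  — reduce

No state contains more than one complete item.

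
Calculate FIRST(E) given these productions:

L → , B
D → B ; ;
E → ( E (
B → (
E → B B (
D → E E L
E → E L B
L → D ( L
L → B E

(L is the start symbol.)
{ '(' }

To compute FIRST(E), examine every production with E on the left-hand side, reading each right-hand side left to right until a non-nullable symbol is reached.

FIRST sets of the other non-terminals involved (by the same procedure, iterated to a fixed point):
  FIRST(B) = { '(' }

From E → ( E (:
  - '(' is a terminal: add '(' and stop
From E → B B (:
  - B is a non-terminal: add FIRST(B) \ {ε} = { '(' }
    B is not nullable, so stop
From E → E L B:
  - E is the symbol being defined: contributes nothing new
    E is not nullable, so stop

Collecting: FIRST(E) = { '(' }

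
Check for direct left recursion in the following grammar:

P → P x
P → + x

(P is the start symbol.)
P → P x: LEFT RECURSIVE (starts with P)
P → + x: starts with '+'

The grammar has direct left recursion on: P.

Answer: Yes, P is left-recursive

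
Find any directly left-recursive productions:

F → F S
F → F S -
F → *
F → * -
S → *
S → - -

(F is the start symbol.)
Direct left recursion occurs when N → N α for some non-terminal N (the right-hand side begins with the left-hand side itself).

F → F S: LEFT RECURSIVE (starts with F)
F → F S -: LEFT RECURSIVE (starts with F)
F → *: starts with '*'
F → * -: starts with '*'
S → *: starts with '*'
S → - -: starts with '-'

The grammar has direct left recursion on: F.

Answer: Yes, F is left-recursive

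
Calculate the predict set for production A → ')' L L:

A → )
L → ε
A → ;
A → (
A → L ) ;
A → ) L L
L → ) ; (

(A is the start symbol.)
PREDICT(A → ')' L L) = (FIRST(RHS) \ {ε}) ∪ (FOLLOW(A) if ε ∈ FIRST(RHS), i.e. RHS ⇒* ε)
FIRST(')' L L) = { ')' }
ε ∉ FIRST(')' L L), so FOLLOW(A) is not added.
PREDICT(A → ')' L L) = { ')' }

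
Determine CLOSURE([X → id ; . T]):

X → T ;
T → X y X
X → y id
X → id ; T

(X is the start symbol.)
Start with: [X → id ; . T]
  [X → id ; . T] has the dot before T: add [T → . X y X]
  [T → . X y X] has the dot before X: add [X → . T ;], [X → . y id], [X → . id ; T]
No further items can be added.

CLOSURE = { [T → . X y X], [X → . T ;], [X → . id ; T], [X → . y id], [X → id ; . T] }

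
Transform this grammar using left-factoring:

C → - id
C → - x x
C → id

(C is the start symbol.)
Left-factoring transforms A → αβ₁ | αβ₂ into A → αA' and A' → β₁ | β₂
(α is the longest common prefix among the alternatives). Repeat until
no nonterminal has two alternatives with a common prefix.

Round 1: C has alternatives sharing prefix '-'. Introduce C': C → - C'
  Add: C' → id
  Add: C' → x x

No remaining common prefixes — done.

Resulting grammar:
C → - C'
C' → id
C' → x x
C → id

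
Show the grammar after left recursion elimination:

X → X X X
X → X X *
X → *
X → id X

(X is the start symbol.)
X is directly left-recursive. The standard transformation for
  A → A α₁ | ... | A α_m | β₁ | ... | β_n
is
  A  → β₁ A' | ... | β_n A'
  A' → α₁ A' | ... | α_m A' | ε

X → * becomes X → * X'
X → id X becomes X → id X X'
X → X X X becomes X' → X X X'
X → X X * becomes X' → X * X'
Add X' → ε

Resulting grammar:
X → * X'
X → id X X'
X' → X X X'
X' → X * X'
X' → ε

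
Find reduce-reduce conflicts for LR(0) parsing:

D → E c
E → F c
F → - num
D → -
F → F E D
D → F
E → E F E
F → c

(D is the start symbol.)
A reduce-reduce conflict occurs when an LR(0) state has two complete items [A → α .] and [B → β .] — both call for a reduction, and with no lookahead the parser cannot choose between them.

Augment with D' → D and build the canonical LR(0) collection (I0 = CLOSURE({[D' → . D]}), then GOTO on every symbol after a dot until no new states appear). It has 16 states:
  I0: { [D → . -], [D → . E c], [D → . F], [D' → . D], [E → . E F E], [E → . F c], [F → . - num], [F → . F E D], [F → . c] }  — shift
  I1: { [D → - .], [F → - . num] }  — shift, reduce
  I2: { [D' → D .] }  — accept
  I3: { [D → E . c], [E → E . F E], [F → . - num], [F → . F E D], [F → . c] }  — shift
  I4: { [D → F .], [E → . E F E], [E → . F c], [E → F . c], [F → . - num], [F → . F E D], [F → . c], [F → F . E D] }  — shift, reduce
  I5: { [F → c .] }  — reduce
  I6: { [F → - . num] }  — shift
  I7: { [D → . -], [D → . E c], [D → . F], [E → . E F E], [E → . F c], [E → E . F E], [F → . - num], [F → . F E D], [F → . c], [F → F E . D] }  — shift
  I8: { [E → . E F E], [E → . F c], [E → F . c], [F → . - num], [F → . F E D], [F → . c], [F → F . E D] }  — shift
  I9: { [E → F c .], [F → c .] }  — 2 reduces
  I10: { [F → F E D .] }  — reduce
  I11: { [D → F .], [E → . E F E], [E → . F c], [E → E F . E], [E → F . c], [F → . - num], [F → . F E D], [F → . c], [F → F . E D] }  — shift, reduce
  I12: { [D → . -], [D → . E c], [D → . F], [E → . E F E], [E → . F c], [E → E . F E], [E → E F E .], [F → . - num], [F → . F E D], [F → . c], [F → F E . D] }  — shift, reduce
  I13: { [F → - num .] }  — reduce
  I14: { [E → . E F E], [E → . F c], [E → E F . E], [F → . - num], [F → . F E D], [F → . c], [F → F . E D] }  — shift
  I15: { [D → E c .], [F → c .] }  — 2 reduces

I9 contains complete items [E → F c .], [F → c .] — reduce-reduce conflict.
I15 contains complete items [D → E c .], [F → c .] — reduce-reduce conflict.

Answer: Yes — I9: [E → F c .] vs [F → c .]; I15: [D → E c .] vs [F → c .]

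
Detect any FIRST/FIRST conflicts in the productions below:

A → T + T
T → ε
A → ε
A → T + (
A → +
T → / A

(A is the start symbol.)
Yes. A → T '+' T / A → T '+' '(' on { '+', '/' }; A → T '+' T / A → '+' on { '+' }; A → T '+' '(' / A → '+' on { '+' }

A FIRST/FIRST conflict occurs when two productions N → α and N → β for the same non-terminal have FIRST(α) ∩ FIRST(β) ≠ ∅ (with ε ∈ FIRST of a nullable right-hand side, so two nullable alternatives also conflict).

FIRST sets of the non-terminals at (or reachable through a nullable prefix from) the front of some alternative:
  FIRST(T) = { '/', ε }

Productions for A:
  A → T + T: FIRST = { '+', '/' }
  A → ε: FIRST = { ε }
  A → T + (: FIRST = { '+', '/' }
  A → +: FIRST = { '+' }
Productions for T:
  T → ε: FIRST = { ε }
  T → / A: FIRST = { '/' }

Conflict for A: A → T + T and A → T + (
  Overlap: { '+', '/' }
Conflict for A: A → T + T and A → +
  Overlap: { '+' }
Conflict for A: A → T + ( and A → +
  Overlap: { '+' }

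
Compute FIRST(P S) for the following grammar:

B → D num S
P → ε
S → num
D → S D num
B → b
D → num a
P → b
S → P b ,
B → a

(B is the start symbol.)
{ 'b', 'num' }

FIRST sets of the non-terminals involved (from the grammar, by fixed-point iteration):
  FIRST(P) = { 'b', ε }
  FIRST(S) = { 'b', 'num' }

To compute FIRST(P S), process the symbols left to right:
Symbol P is a non-terminal. Add FIRST(P) \ {ε} = { 'b' }
P is nullable (ε ∈ FIRST(P)), continue to the next symbol.
Symbol S is a non-terminal. Add FIRST(S) \ {ε} = { 'b', 'num' }
S is not nullable (ε ∉ FIRST(S)), so stop here.
FIRST(P S) = { 'b', 'num' }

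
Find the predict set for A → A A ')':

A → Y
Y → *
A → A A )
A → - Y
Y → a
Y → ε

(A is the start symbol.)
{ ')', '*', '-', 'a' }

PREDICT(A → A A ')') = (FIRST(RHS) \ {ε}) ∪ (FOLLOW(A) if ε ∈ FIRST(RHS), i.e. RHS ⇒* ε)
FIRST(A) = { ')', '*', '-', 'a', ε }
FIRST(A A ')') = { ')', '*', '-', 'a' }
ε ∉ FIRST(A A ')'), so FOLLOW(A) is not added.
PREDICT(A → A A ')') = { ')', '*', '-', 'a' }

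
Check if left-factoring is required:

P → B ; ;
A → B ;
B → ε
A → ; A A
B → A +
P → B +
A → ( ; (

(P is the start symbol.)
Yes, P has productions with common prefix 'B'

Left-factoring is needed when two productions for the same non-terminal
share a common prefix on the right-hand side.

Productions for P:
  P → B ; ;
  P → B +
Productions for A:
  A → B ;
  A → ; A A
  A → ( ; (
Productions for B:
  B → ε
  B → A +

Found common prefix 'B' in productions for P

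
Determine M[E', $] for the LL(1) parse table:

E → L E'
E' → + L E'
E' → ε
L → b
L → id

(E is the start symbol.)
To find M[E', $], we find productions for E' where $ is in the predict set (PREDICT(N → α) = (FIRST(α) \ {ε}) ∪ (FOLLOW(N) if α ⇒* ε)).

Relevant sets:
  FOLLOW(E') = { $ }

E' → + L E': PREDICT = { '+' }
E' → ε: PREDICT = { $ }
  $ is in predict set, so this production goes in M[E', $]

M[E', $] = E' → ε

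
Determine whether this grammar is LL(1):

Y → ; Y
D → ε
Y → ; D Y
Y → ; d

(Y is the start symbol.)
No. Predict set conflict for Y: { ';' }

A grammar is LL(1) if for each non-terminal N with multiple productions, the predict sets of those productions are pairwise disjoint, where PREDICT(N → α) = (FIRST(α) \ {ε}) ∪ (FOLLOW(N) if α ⇒* ε).

For Y:
  PREDICT(Y → ';' Y) = { ';' }
  PREDICT(Y → ';' D Y) = { ';' }
  PREDICT(Y → ';' d) = { ';' }
D has a single production, so nothing to check there.

Conflict found: Predict set conflict for Y: { ';' }
The grammar is NOT LL(1).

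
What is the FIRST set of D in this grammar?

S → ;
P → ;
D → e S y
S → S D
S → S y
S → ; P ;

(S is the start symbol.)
From D → e S y:
  - e is a terminal: add 'e' and stop

Collecting: FIRST(D) = { 'e' }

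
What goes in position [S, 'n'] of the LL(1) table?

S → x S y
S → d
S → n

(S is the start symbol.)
To find M[S, 'n'], we find productions for S where 'n' is in the predict set (PREDICT(N → α) = (FIRST(α) \ {ε}) ∪ (FOLLOW(N) if α ⇒* ε)).

S → x S y: PREDICT = { 'x' }
S → d: PREDICT = { 'd' }
S → n: PREDICT = { 'n' }
  'n' is in predict set, so this production goes in M[S, 'n']

M[S, 'n'] = S → n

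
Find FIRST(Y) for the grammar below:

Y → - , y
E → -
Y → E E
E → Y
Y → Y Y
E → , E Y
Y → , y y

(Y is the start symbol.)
{ ',', '-' }

To compute FIRST(Y), examine every production with Y on the left-hand side, reading each right-hand side left to right until a non-nullable symbol is reached.

FIRST sets of the other non-terminals involved (by the same procedure, iterated to a fixed point):
  FIRST(E) = { ',', '-' }

From Y → - , y:
  - '-' is a terminal: add '-' and stop
From Y → E E:
  - E is a non-terminal: add FIRST(E) \ {ε} = { ',', '-' }
    E is not nullable, so stop
From Y → Y Y:
  - Y is the symbol being defined: contributes nothing new
    Y is not nullable, so stop
From Y → , y y:
  - ',' is a terminal: add ',' and stop

Collecting: FIRST(Y) = { ',', '-' }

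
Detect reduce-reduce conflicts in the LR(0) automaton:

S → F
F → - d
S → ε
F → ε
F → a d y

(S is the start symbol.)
Yes — I0: [F → .] vs [S → .]

A reduce-reduce conflict occurs when an LR(0) state has two complete items [A → α .] and [B → β .] — both call for a reduction, and with no lookahead the parser cannot choose between them.

Augment with S' → S and build the canonical LR(0) collection (I0 = CLOSURE({[S' → . S]}), then GOTO on every symbol after a dot until no new states appear). It has 8 states:
  I0: { [F → . - d], [F → . a d y], [F → .], [S → . F], [S → .], [S' → . S] }  — shift, 2 reduces
  I1: { [F → - . d] }  — shift
  I2: { [S → F .] }  — reduce
  I3: { [S' → S .] }  — accept
  I4: { [F → a . d y] }  — shift
  I5: { [F → a d . y] }  — shift
  I6: { [F → a d y .] }  — reduce
  I7: { [F → - d .] }  — reduce

I0 contains complete items [F → .], [S → .] — reduce-reduce conflict.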